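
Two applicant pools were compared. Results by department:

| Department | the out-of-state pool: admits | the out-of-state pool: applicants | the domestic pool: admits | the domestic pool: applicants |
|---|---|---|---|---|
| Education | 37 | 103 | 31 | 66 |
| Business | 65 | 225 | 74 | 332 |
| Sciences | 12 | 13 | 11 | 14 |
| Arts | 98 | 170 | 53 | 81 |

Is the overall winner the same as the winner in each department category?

Education: the out-of-state pool 37/103 = 35.9%, the domestic pool 31/66 = 47.0% → the domestic pool
Business: the out-of-state pool 65/225 = 28.9%, the domestic pool 74/332 = 22.3% → the out-of-state pool
Sciences: the out-of-state pool 12/13 = 92.3%, the domestic pool 11/14 = 78.6% → the out-of-state pool
Arts: the out-of-state pool 98/170 = 57.6%, the domestic pool 53/81 = 65.4% → the domestic pool
Overall: the out-of-state pool 212/511 = 41.5%, the domestic pool 169/493 = 34.3% → the out-of-state pool
Neither sweeps: the out-of-state pool wins 2 of 4 groups, the domestic pool wins 2. The out-of-state pool wins overall but not every group — no Simpson reversal.

No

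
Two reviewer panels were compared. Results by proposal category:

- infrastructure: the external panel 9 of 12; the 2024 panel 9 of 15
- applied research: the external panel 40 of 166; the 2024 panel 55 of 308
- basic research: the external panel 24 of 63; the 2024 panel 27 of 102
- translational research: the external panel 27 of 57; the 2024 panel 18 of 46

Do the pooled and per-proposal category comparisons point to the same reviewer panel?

Yes

Infrastructure: the external panel 9/12 = 75.0%, the 2024 panel 9/15 = 60.0% → the external panel
Applied research: the external panel 40/166 = 24.1%, the 2024 panel 55/308 = 17.9% → the external panel
Basic research: the external panel 24/63 = 38.1%, the 2024 panel 27/102 = 26.5% → the external panel
Translational research: the external panel 27/57 = 47.4%, the 2024 panel 18/46 = 39.1% → the external panel
Overall: the external panel 100/298 = 33.6%, the 2024 panel 109/471 = 23.1% → the external panel
The external panel wins overall and in every proposal group — no reversal.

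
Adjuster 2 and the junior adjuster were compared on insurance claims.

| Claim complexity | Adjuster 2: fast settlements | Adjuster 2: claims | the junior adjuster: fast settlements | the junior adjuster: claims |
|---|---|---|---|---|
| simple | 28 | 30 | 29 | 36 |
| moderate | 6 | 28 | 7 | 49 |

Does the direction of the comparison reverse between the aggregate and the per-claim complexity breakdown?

Simple: Adjuster 2 28/30 = 93.3%, the junior adjuster 29/36 = 80.6% → Adjuster 2
Moderate: Adjuster 2 6/28 = 21.4%, the junior adjuster 7/49 = 14.3% → Adjuster 2
Overall: Adjuster 2 34/58 = 58.6%, the junior adjuster 36/85 = 42.4% → Adjuster 2
Adjuster 2 wins overall and in every claim group — no reversal.

No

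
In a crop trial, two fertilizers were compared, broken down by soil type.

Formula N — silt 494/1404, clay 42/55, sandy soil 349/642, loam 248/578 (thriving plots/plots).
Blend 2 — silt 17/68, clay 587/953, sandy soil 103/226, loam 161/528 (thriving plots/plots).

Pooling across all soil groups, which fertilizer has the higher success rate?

Blend 2

Silt: Formula N 494/1404 = 35.2%, Blend 2 17/68 = 25.0% → Formula N
Clay: Formula N 42/55 = 76.4%, Blend 2 587/953 = 61.6% → Formula N
Sandy soil: Formula N 349/642 = 54.4%, Blend 2 103/226 = 45.6% → Formula N
Loam: Formula N 248/578 = 42.9%, Blend 2 161/528 = 30.5% → Formula N
Overall: Formula N 1133/2679 = 42.3%, Blend 2 868/1775 = 48.9% → Blend 2
(Formula N wins every soil group but Blend 2 wins overall — Formula N's plots skew toward the low-rate silt group.)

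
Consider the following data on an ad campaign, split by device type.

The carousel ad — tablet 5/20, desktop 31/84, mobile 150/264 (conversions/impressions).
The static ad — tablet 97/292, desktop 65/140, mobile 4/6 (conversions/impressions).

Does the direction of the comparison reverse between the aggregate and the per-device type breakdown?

Tablet: the carousel ad 5/20 = 25.0%, the static ad 97/292 = 33.2% → the static ad
Desktop: the carousel ad 31/84 = 36.9%, the static ad 65/140 = 46.4% → the static ad
Mobile: the carousel ad 150/264 = 56.8%, the static ad 4/6 = 66.7% → the static ad
Overall: the carousel ad 186/368 = 50.5%, the static ad 166/438 = 37.9% → the carousel ad
The static ad wins each device group but the carousel ad wins overall — the comparison reverses. The static ad's impressions skew toward tablet, which has a lower base rate.

Yes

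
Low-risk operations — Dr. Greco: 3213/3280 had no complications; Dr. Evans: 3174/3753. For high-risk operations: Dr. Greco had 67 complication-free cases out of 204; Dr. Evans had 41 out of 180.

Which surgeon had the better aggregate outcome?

Dr. Greco

Low-risk: Dr. Greco 3213/3280 = 98.0%, Dr. Evans 3174/3753 = 84.6% → Dr. Greco
High-risk: Dr. Greco 67/204 = 32.8%, Dr. Evans 41/180 = 22.8% → Dr. Greco
Overall: Dr. Greco 3280/3484 = 94.1%, Dr. Evans 3215/3933 = 81.7% → Dr. Greco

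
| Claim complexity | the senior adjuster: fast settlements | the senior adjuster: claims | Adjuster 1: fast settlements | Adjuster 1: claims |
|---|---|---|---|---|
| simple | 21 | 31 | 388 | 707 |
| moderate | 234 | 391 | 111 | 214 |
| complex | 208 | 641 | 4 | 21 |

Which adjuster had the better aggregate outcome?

Adjuster 1

Simple: the senior adjuster 21/31 = 67.7%, Adjuster 1 388/707 = 54.9% → the senior adjuster
Moderate: the senior adjuster 234/391 = 59.8%, Adjuster 1 111/214 = 51.9% → the senior adjuster
Complex: the senior adjuster 208/641 = 32.4%, Adjuster 1 4/21 = 19.0% → the senior adjuster
Overall: the senior adjuster 463/1063 = 43.6%, Adjuster 1 503/942 = 53.4% → Adjuster 1
(The senior adjuster wins every claim group but Adjuster 1 wins overall — the senior adjuster's claims skew toward the low-rate complex group.)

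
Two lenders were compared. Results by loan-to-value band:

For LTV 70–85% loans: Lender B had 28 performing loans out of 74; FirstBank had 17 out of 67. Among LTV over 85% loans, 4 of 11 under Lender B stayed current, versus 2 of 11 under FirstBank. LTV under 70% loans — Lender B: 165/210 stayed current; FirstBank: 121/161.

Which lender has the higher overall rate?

Lender B

LTV 70–85%: Lender B 28/74 = 37.8%, FirstBank 17/67 = 25.4% → Lender B
LTV over 85%: Lender B 4/11 = 36.4%, FirstBank 2/11 = 18.2% → Lender B
LTV under 70%: Lender B 165/210 = 78.6%, FirstBank 121/161 = 75.2% → Lender B
Overall: Lender B 197/295 = 66.8%, FirstBank 140/239 = 58.6% → Lender B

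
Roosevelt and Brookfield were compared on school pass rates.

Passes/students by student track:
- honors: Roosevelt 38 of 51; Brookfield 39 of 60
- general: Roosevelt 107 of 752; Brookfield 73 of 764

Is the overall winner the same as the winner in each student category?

Honors: Roosevelt 38/51 = 74.5%, Brookfield 39/60 = 65.0% → Roosevelt
General: Roosevelt 107/752 = 14.2%, Brookfield 73/764 = 9.6% → Roosevelt
Overall: Roosevelt 145/803 = 18.1%, Brookfield 112/824 = 13.6% → Roosevelt
Roosevelt wins overall and in every student group — no reversal.

Yes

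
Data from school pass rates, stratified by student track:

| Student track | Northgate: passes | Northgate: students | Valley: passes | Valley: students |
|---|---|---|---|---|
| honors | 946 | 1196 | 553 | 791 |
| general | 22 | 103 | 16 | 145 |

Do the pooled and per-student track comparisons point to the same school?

Yes

Honors: Northgate 946/1196 = 79.1%, Valley 553/791 = 69.9% → Northgate
General: Northgate 22/103 = 21.4%, Valley 16/145 = 11.0% → Northgate
Overall: Northgate 968/1299 = 74.5%, Valley 569/936 = 60.8% → Northgate
Northgate wins overall and in every student group — no reversal.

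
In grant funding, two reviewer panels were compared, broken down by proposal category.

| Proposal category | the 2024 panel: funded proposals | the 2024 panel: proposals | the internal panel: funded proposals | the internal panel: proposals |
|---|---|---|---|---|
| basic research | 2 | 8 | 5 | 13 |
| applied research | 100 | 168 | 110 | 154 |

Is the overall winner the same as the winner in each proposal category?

Yes

Basic research: the 2024 panel 2/8 = 25.0%, the internal panel 5/13 = 38.5% → the internal panel
Applied research: the 2024 panel 100/168 = 59.5%, the internal panel 110/154 = 71.4% → the internal panel
Overall: the 2024 panel 102/176 = 58.0%, the internal panel 115/167 = 68.9% → the internal panel
The internal panel wins overall and in every proposal group — no reversal.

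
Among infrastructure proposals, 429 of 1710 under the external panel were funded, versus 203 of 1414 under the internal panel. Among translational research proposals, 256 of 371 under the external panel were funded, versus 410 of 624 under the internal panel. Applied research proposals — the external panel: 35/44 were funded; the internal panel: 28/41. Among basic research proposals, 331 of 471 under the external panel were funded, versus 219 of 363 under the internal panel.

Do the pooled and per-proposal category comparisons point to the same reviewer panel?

Infrastructure: the external panel 429/1710 = 25.1%, the internal panel 203/1414 = 14.4% → the external panel
Translational research: the external panel 256/371 = 69.0%, the internal panel 410/624 = 65.7% → the external panel
Applied research: the external panel 35/44 = 79.5%, the internal panel 28/41 = 68.3% → the external panel
Basic research: the external panel 331/471 = 70.3%, the internal panel 219/363 = 60.3% → the external panel
Overall: the external panel 1051/2596 = 40.5%, the internal panel 860/2442 = 35.2% → the external panel
The external panel wins overall and in every proposal group — no reversal.

Yes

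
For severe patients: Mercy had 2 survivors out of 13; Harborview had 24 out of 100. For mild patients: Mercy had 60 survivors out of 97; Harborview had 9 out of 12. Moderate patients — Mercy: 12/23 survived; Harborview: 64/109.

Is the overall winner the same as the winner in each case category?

Severe: Mercy 2/13 = 15.4%, Harborview 24/100 = 24.0% → Harborview
Mild: Mercy 60/97 = 61.9%, Harborview 9/12 = 75.0% → Harborview
Moderate: Mercy 12/23 = 52.2%, Harborview 64/109 = 58.7% → Harborview
Overall: Mercy 74/133 = 55.6%, Harborview 97/221 = 43.9% → Mercy
Harborview wins each case group but Mercy wins overall — the comparison reverses. Harborview's patients skew toward severe, which has a lower base rate.

No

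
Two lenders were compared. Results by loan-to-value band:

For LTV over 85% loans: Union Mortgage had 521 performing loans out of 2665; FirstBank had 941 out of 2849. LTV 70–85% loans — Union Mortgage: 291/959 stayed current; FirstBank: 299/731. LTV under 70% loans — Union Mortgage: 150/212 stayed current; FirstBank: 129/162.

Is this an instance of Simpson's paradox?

LTV over 85%: Union Mortgage 521/2665 = 19.5%, FirstBank 941/2849 = 33.0% → FirstBank
LTV 70–85%: Union Mortgage 291/959 = 30.3%, FirstBank 299/731 = 40.9% → FirstBank
LTV under 70%: Union Mortgage 150/212 = 70.8%, FirstBank 129/162 = 79.6% → FirstBank
Overall: Union Mortgage 962/3836 = 25.1%, FirstBank 1369/3742 = 36.6% → FirstBank
FirstBank wins overall and in every loan-to-value group — no reversal.

No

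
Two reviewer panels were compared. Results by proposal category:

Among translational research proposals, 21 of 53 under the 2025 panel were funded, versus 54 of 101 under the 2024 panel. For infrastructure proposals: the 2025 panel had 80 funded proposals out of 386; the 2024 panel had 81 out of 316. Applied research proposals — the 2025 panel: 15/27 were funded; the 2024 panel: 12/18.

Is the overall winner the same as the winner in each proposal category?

Translational research: the 2025 panel 21/53 = 39.6%, the 2024 panel 54/101 = 53.5% → the 2024 panel
Infrastructure: the 2025 panel 80/386 = 20.7%, the 2024 panel 81/316 = 25.6% → the 2024 panel
Applied research: the 2025 panel 15/27 = 55.6%, the 2024 panel 12/18 = 66.7% → the 2024 panel
Overall: the 2025 panel 116/466 = 24.9%, the 2024 panel 147/435 = 33.8% → the 2024 panel
The 2024 panel wins overall and in every proposal group — no reversal.

Yes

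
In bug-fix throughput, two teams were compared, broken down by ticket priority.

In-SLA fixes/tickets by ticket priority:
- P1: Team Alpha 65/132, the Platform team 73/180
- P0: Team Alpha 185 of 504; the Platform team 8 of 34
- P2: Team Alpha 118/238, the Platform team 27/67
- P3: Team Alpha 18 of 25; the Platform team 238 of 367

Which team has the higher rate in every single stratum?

Team Alpha

P1: Team Alpha 65/132 = 49.2%, the Platform team 73/180 = 40.6% → Team Alpha
P0: Team Alpha 185/504 = 36.7%, the Platform team 8/34 = 23.5% → Team Alpha
P2: Team Alpha 118/238 = 49.6%, the Platform team 27/67 = 40.3% → Team Alpha
P3: Team Alpha 18/25 = 72.0%, the Platform team 238/367 = 64.9% → Team Alpha
Team Alpha has the higher rate in all 4 groups.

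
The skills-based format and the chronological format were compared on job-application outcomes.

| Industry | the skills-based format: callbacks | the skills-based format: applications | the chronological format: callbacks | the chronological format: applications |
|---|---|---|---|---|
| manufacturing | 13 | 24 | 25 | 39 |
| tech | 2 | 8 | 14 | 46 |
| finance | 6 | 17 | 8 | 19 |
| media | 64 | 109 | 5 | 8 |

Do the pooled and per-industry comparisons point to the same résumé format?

No

Manufacturing: the skills-based format 13/24 = 54.2%, the chronological format 25/39 = 64.1% → the chronological format
Tech: the skills-based format 2/8 = 25.0%, the chronological format 14/46 = 30.4% → the chronological format
Finance: the skills-based format 6/17 = 35.3%, the chronological format 8/19 = 42.1% → the chronological format
Media: the skills-based format 64/109 = 58.7%, the chronological format 5/8 = 62.5% → the chronological format
Overall: the skills-based format 85/158 = 53.8%, the chronological format 52/112 = 46.4% → the skills-based format
The chronological format wins each industry group but the skills-based format wins overall — the comparison reverses. The chronological format's applications skew toward tech, which has a lower base rate.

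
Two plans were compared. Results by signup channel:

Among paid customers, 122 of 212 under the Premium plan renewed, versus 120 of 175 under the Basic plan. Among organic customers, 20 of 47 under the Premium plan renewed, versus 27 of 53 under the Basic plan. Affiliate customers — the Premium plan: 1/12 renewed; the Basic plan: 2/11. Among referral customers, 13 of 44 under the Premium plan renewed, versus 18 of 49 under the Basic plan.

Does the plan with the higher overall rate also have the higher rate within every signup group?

Paid: the Premium plan 122/212 = 57.5%, the Basic plan 120/175 = 68.6% → the Basic plan
Organic: the Premium plan 20/47 = 42.6%, the Basic plan 27/53 = 50.9% → the Basic plan
Affiliate: the Premium plan 1/12 = 8.3%, the Basic plan 2/11 = 18.2% → the Basic plan
Referral: the Premium plan 13/44 = 29.5%, the Basic plan 18/49 = 36.7% → the Basic plan
Overall: the Premium plan 156/315 = 49.5%, the Basic plan 167/288 = 58.0% → the Basic plan
The Basic plan wins overall and in every signup group — no reversal.

Yes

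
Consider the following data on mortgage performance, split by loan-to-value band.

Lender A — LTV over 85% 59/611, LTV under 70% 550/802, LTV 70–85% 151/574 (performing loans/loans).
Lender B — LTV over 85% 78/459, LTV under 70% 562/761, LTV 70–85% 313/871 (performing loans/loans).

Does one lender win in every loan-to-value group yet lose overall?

No

LTV over 85%: Lender A 59/611 = 9.7%, Lender B 78/459 = 17.0% → Lender B
LTV under 70%: Lender A 550/802 = 68.6%, Lender B 562/761 = 73.9% → Lender B
LTV 70–85%: Lender A 151/574 = 26.3%, Lender B 313/871 = 35.9% → Lender B
Overall: Lender A 760/1987 = 38.2%, Lender B 953/2091 = 45.6% → Lender B
Lender B wins overall and in every loan-to-value group — no reversal.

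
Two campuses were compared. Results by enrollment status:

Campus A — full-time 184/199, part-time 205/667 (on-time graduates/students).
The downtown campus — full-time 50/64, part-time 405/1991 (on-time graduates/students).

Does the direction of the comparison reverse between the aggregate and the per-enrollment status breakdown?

No

Full-time: Campus A 184/199 = 92.5%, the downtown campus 50/64 = 78.1% → Campus A
Part-time: Campus A 205/667 = 30.7%, the downtown campus 405/1991 = 20.3% → Campus A
Overall: Campus A 389/866 = 44.9%, the downtown campus 455/2055 = 22.1% → Campus A
Campus A wins overall and in every enrollment group — no reversal.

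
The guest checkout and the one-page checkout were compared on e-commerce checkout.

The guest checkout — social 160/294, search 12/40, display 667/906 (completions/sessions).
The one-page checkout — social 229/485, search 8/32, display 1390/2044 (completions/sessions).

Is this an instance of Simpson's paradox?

Social: the guest checkout 160/294 = 54.4%, the one-page checkout 229/485 = 47.2% → the guest checkout
Search: the guest checkout 12/40 = 30.0%, the one-page checkout 8/32 = 25.0% → the guest checkout
Display: the guest checkout 667/906 = 73.6%, the one-page checkout 1390/2044 = 68.0% → the guest checkout
Overall: the guest checkout 839/1240 = 67.7%, the one-page checkout 1627/2561 = 63.5% → the guest checkout
The guest checkout wins overall and in every traffic group — no reversal.

No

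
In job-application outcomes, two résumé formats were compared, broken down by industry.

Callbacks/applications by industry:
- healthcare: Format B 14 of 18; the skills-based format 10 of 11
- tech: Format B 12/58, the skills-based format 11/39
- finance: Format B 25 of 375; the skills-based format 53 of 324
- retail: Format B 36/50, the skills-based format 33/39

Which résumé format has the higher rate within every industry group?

the skills-based format

Healthcare: Format B 14/18 = 77.8%, the skills-based format 10/11 = 90.9% → the skills-based format
Tech: Format B 12/58 = 20.7%, the skills-based format 11/39 = 28.2% → the skills-based format
Finance: Format B 25/375 = 6.7%, the skills-based format 53/324 = 16.4% → the skills-based format
Retail: Format B 36/50 = 72.0%, the skills-based format 33/39 = 84.6% → the skills-based format
The skills-based format has the higher rate in all 4 groups.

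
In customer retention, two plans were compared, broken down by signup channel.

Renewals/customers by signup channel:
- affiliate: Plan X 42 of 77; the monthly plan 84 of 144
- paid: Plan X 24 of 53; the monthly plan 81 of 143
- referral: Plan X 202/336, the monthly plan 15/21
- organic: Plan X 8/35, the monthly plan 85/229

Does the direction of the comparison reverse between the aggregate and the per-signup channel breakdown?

Affiliate: Plan X 42/77 = 54.5%, the monthly plan 84/144 = 58.3% → the monthly plan
Paid: Plan X 24/53 = 45.3%, the monthly plan 81/143 = 56.6% → the monthly plan
Referral: Plan X 202/336 = 60.1%, the monthly plan 15/21 = 71.4% → the monthly plan
Organic: Plan X 8/35 = 22.9%, the monthly plan 85/229 = 37.1% → the monthly plan
Overall: Plan X 276/501 = 55.1%, the monthly plan 265/537 = 49.3% → Plan X
The monthly plan wins each signup group but Plan X wins overall — the comparison reverses. The monthly plan's customers skew toward organic, which has a lower base rate.

Yes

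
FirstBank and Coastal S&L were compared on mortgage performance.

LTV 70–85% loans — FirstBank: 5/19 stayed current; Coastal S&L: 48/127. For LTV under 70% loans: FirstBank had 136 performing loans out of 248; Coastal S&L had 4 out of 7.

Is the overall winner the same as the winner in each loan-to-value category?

No

LTV 70–85%: FirstBank 5/19 = 26.3%, Coastal S&L 48/127 = 37.8% → Coastal S&L
LTV under 70%: FirstBank 136/248 = 54.8%, Coastal S&L 4/7 = 57.1% → Coastal S&L
Overall: FirstBank 141/267 = 52.8%, Coastal S&L 52/134 = 38.8% → FirstBank
Coastal S&L wins each loan-to-value group but FirstBank wins overall — the comparison reverses. Coastal S&L's loans skew toward LTV 70–85%, which has a lower base rate.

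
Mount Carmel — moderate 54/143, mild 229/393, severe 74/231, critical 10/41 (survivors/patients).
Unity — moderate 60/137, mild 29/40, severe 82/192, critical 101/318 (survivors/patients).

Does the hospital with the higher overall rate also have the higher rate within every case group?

No

Moderate: Mount Carmel 54/143 = 37.8%, Unity 60/137 = 43.8% → Unity
Mild: Mount Carmel 229/393 = 58.3%, Unity 29/40 = 72.5% → Unity
Severe: Mount Carmel 74/231 = 32.0%, Unity 82/192 = 42.7% → Unity
Critical: Mount Carmel 10/41 = 24.4%, Unity 101/318 = 31.8% → Unity
Overall: Mount Carmel 367/808 = 45.4%, Unity 272/687 = 39.6% → Mount Carmel
Unity wins each case group but Mount Carmel wins overall — the comparison reverses. Unity's patients skew toward critical, which has a lower base rate.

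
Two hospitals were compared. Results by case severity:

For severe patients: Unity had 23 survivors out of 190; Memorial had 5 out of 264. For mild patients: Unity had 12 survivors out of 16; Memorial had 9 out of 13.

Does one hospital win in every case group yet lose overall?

Severe: Unity 23/190 = 12.1%, Memorial 5/264 = 1.9% → Unity
Mild: Unity 12/16 = 75.0%, Memorial 9/13 = 69.2% → Unity
Overall: Unity 35/206 = 17.0%, Memorial 14/277 = 5.1% → Unity
Unity wins overall and in every case group — no reversal.

No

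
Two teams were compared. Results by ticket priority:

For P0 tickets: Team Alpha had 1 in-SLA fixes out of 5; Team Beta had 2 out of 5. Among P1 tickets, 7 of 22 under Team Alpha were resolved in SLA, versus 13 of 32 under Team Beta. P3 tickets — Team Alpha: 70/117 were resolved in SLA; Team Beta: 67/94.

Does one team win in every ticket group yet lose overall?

No

P0: Team Alpha 1/5 = 20.0%, Team Beta 2/5 = 40.0% → Team Beta
P1: Team Alpha 7/22 = 31.8%, Team Beta 13/32 = 40.6% → Team Beta
P3: Team Alpha 70/117 = 59.8%, Team Beta 67/94 = 71.3% → Team Beta
Overall: Team Alpha 78/144 = 54.2%, Team Beta 82/131 = 62.6% → Team Beta
Team Beta wins overall and in every ticket group — no reversal.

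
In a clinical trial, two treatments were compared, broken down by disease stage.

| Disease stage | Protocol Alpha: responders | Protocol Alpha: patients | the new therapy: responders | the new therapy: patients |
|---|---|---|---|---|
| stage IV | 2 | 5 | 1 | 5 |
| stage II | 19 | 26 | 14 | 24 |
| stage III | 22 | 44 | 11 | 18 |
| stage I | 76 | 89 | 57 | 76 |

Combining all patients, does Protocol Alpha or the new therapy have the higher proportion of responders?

Stage IV: Protocol Alpha 2/5 = 40.0%, the new therapy 1/5 = 20.0% → Protocol Alpha
Stage II: Protocol Alpha 19/26 = 73.1%, the new therapy 14/24 = 58.3% → Protocol Alpha
Stage III: Protocol Alpha 22/44 = 50.0%, the new therapy 11/18 = 61.1% → the new therapy
Stage I: Protocol Alpha 76/89 = 85.4%, the new therapy 57/76 = 75.0% → Protocol Alpha
Overall: Protocol Alpha 119/164 = 72.6%, the new therapy 83/123 = 67.5% → Protocol Alpha
(Neither sweeps every disease group, but Protocol Alpha has the higher pooled rate.)

Protocol Alpha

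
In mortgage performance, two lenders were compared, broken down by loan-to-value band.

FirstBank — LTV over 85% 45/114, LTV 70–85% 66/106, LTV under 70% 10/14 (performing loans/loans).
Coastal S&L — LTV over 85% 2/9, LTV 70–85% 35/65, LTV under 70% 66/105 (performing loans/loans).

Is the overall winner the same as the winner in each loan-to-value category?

No

LTV over 85%: FirstBank 45/114 = 39.5%, Coastal S&L 2/9 = 22.2% → FirstBank
LTV 70–85%: FirstBank 66/106 = 62.3%, Coastal S&L 35/65 = 53.8% → FirstBank
LTV under 70%: FirstBank 10/14 = 71.4%, Coastal S&L 66/105 = 62.9% → FirstBank
Overall: FirstBank 121/234 = 51.7%, Coastal S&L 103/179 = 57.5% → Coastal S&L
FirstBank wins each loan-to-value group but Coastal S&L wins overall — the comparison reverses. FirstBank's loans skew toward LTV over 85%, which has a lower base rate.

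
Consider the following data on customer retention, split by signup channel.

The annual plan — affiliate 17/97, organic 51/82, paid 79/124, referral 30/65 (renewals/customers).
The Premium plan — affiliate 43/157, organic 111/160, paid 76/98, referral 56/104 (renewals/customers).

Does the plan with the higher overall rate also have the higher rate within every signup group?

Affiliate: the annual plan 17/97 = 17.5%, the Premium plan 43/157 = 27.4% → the Premium plan
Organic: the annual plan 51/82 = 62.2%, the Premium plan 111/160 = 69.4% → the Premium plan
Paid: the annual plan 79/124 = 63.7%, the Premium plan 76/98 = 77.6% → the Premium plan
Referral: the annual plan 30/65 = 46.2%, the Premium plan 56/104 = 53.8% → the Premium plan
Overall: the annual plan 177/368 = 48.1%, the Premium plan 286/519 = 55.1% → the Premium plan
The Premium plan wins overall and in every signup group — no reversal.

Yes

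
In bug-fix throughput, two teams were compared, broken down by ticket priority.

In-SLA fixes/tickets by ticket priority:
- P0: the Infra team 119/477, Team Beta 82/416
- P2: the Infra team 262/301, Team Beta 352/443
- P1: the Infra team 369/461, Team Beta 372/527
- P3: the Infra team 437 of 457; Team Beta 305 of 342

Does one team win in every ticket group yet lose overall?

P0: the Infra team 119/477 = 24.9%, Team Beta 82/416 = 19.7% → the Infra team
P2: the Infra team 262/301 = 87.0%, Team Beta 352/443 = 79.5% → the Infra team
P1: the Infra team 369/461 = 80.0%, Team Beta 372/527 = 70.6% → the Infra team
P3: the Infra team 437/457 = 95.6%, Team Beta 305/342 = 89.2% → the Infra team
Overall: the Infra team 1187/1696 = 70.0%, Team Beta 1111/1728 = 64.3% → the Infra team
The Infra team wins overall and in every ticket group — no reversal.

No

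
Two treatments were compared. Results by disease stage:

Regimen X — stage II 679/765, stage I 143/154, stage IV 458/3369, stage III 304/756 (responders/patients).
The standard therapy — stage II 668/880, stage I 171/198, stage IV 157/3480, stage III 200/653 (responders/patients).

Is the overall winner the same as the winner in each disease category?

Yes

Stage II: Regimen X 679/765 = 88.8%, the standard therapy 668/880 = 75.9% → Regimen X
Stage I: Regimen X 143/154 = 92.9%, the standard therapy 171/198 = 86.4% → Regimen X
Stage IV: Regimen X 458/3369 = 13.6%, the standard therapy 157/3480 = 4.5% → Regimen X
Stage III: Regimen X 304/756 = 40.2%, the standard therapy 200/653 = 30.6% → Regimen X
Overall: Regimen X 1584/5044 = 31.4%, the standard therapy 1196/5211 = 23.0% → Regimen X
Regimen X wins overall and in every disease group — no reversal.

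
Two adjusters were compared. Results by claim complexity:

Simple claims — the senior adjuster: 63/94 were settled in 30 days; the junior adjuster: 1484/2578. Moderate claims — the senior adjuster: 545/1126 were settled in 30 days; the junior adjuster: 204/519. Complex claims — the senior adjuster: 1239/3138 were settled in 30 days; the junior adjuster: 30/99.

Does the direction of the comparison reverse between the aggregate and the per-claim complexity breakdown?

Yes

Simple: the senior adjuster 63/94 = 67.0%, the junior adjuster 1484/2578 = 57.6% → the senior adjuster
Moderate: the senior adjuster 545/1126 = 48.4%, the junior adjuster 204/519 = 39.3% → the senior adjuster
Complex: the senior adjuster 1239/3138 = 39.5%, the junior adjuster 30/99 = 30.3% → the senior adjuster
Overall: the senior adjuster 1847/4358 = 42.4%, the junior adjuster 1718/3196 = 53.8% → the junior adjuster
The senior adjuster wins each claim group but the junior adjuster wins overall — the comparison reverses. The senior adjuster's claims skew toward complex, which has a lower base rate.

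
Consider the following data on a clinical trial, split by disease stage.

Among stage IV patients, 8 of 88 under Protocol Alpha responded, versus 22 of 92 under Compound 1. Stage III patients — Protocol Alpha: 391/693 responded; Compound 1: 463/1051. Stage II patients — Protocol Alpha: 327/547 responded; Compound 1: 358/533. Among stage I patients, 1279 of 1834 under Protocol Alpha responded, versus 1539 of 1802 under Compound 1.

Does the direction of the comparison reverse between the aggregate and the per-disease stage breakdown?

No

Stage IV: Protocol Alpha 8/88 = 9.1%, Compound 1 22/92 = 23.9% → Compound 1
Stage III: Protocol Alpha 391/693 = 56.4%, Compound 1 463/1051 = 44.1% → Protocol Alpha
Stage II: Protocol Alpha 327/547 = 59.8%, Compound 1 358/533 = 67.2% → Compound 1
Stage I: Protocol Alpha 1279/1834 = 69.7%, Compound 1 1539/1802 = 85.4% → Compound 1
Overall: Protocol Alpha 2005/3162 = 63.4%, Compound 1 2382/3478 = 68.5% → Compound 1
Neither sweeps: Protocol Alpha wins 1 of 4 groups, Compound 1 wins 3. Compound 1 wins overall but not every group — no Simpson reversal.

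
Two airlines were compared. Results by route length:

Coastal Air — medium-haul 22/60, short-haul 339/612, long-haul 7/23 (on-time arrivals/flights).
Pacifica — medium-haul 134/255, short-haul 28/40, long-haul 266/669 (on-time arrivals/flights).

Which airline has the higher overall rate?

Coastal Air

Medium-haul: Coastal Air 22/60 = 36.7%, Pacifica 134/255 = 52.5% → Pacifica
Short-haul: Coastal Air 339/612 = 55.4%, Pacifica 28/40 = 70.0% → Pacifica
Long-haul: Coastal Air 7/23 = 30.4%, Pacifica 266/669 = 39.8% → Pacifica
Overall: Coastal Air 368/695 = 52.9%, Pacifica 428/964 = 44.4% → Coastal Air
(Pacifica wins every route group but Coastal Air wins overall — Pacifica's flights skew toward the low-rate long-haul group.)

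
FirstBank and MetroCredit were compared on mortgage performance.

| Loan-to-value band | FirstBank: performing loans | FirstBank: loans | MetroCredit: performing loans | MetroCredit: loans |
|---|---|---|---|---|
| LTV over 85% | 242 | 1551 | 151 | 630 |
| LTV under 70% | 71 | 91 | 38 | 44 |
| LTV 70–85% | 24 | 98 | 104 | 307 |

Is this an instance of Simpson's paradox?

LTV over 85%: FirstBank 242/1551 = 15.6%, MetroCredit 151/630 = 24.0% → MetroCredit
LTV under 70%: FirstBank 71/91 = 78.0%, MetroCredit 38/44 = 86.4% → MetroCredit
LTV 70–85%: FirstBank 24/98 = 24.5%, MetroCredit 104/307 = 33.9% → MetroCredit
Overall: FirstBank 337/1740 = 19.4%, MetroCredit 293/981 = 29.9% → MetroCredit
MetroCredit wins overall and in every loan-to-value group — no reversal.

No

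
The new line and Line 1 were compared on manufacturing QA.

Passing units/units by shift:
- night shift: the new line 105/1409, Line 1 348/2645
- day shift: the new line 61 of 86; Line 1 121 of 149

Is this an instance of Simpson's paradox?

No

Night shift: the new line 105/1409 = 7.5%, Line 1 348/2645 = 13.2% → Line 1
Day shift: the new line 61/86 = 70.9%, Line 1 121/149 = 81.2% → Line 1
Overall: the new line 166/1495 = 11.1%, Line 1 469/2794 = 16.8% → Line 1
Line 1 wins overall and in every shift group — no reversal.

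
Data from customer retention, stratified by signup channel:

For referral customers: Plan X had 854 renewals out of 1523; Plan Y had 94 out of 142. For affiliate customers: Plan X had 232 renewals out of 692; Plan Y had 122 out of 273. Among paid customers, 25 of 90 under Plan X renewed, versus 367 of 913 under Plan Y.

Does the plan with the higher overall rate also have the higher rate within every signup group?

Referral: Plan X 854/1523 = 56.1%, Plan Y 94/142 = 66.2% → Plan Y
Affiliate: Plan X 232/692 = 33.5%, Plan Y 122/273 = 44.7% → Plan Y
Paid: Plan X 25/90 = 27.8%, Plan Y 367/913 = 40.2% → Plan Y
Overall: Plan X 1111/2305 = 48.2%, Plan Y 583/1328 = 43.9% → Plan X
Plan Y wins each signup group but Plan X wins overall — the comparison reverses. Plan Y's customers skew toward paid, which has a lower base rate.

No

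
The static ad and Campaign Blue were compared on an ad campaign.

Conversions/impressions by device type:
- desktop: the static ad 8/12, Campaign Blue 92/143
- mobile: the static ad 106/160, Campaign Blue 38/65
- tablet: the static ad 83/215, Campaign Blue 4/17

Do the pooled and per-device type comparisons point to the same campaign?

No

Desktop: the static ad 8/12 = 66.7%, Campaign Blue 92/143 = 64.3% → the static ad
Mobile: the static ad 106/160 = 66.2%, Campaign Blue 38/65 = 58.5% → the static ad
Tablet: the static ad 83/215 = 38.6%, Campaign Blue 4/17 = 23.5% → the static ad
Overall: the static ad 197/387 = 50.9%, Campaign Blue 134/225 = 59.6% → Campaign Blue
The static ad wins each device group but Campaign Blue wins overall — the comparison reverses. The static ad's impressions skew toward tablet, which has a lower base rate.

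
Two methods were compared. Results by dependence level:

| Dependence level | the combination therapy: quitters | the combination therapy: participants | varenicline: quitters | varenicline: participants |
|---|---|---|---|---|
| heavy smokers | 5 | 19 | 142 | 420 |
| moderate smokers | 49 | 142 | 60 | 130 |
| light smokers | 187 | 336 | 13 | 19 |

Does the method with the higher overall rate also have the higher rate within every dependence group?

Heavy smokers: the combination therapy 5/19 = 26.3%, varenicline 142/420 = 33.8% → varenicline
Moderate smokers: the combination therapy 49/142 = 34.5%, varenicline 60/130 = 46.2% → varenicline
Light smokers: the combination therapy 187/336 = 55.7%, varenicline 13/19 = 68.4% → varenicline
Overall: the combination therapy 241/497 = 48.5%, varenicline 215/569 = 37.8% → the combination therapy
Varenicline wins each dependence group but the combination therapy wins overall — the comparison reverses. Varenicline's participants skew toward heavy smokers, which has a lower base rate.

No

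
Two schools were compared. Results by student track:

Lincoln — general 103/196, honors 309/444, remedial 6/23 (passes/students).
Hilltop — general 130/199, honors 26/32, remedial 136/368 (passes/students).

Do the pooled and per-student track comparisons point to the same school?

General: Lincoln 103/196 = 52.6%, Hilltop 130/199 = 65.3% → Hilltop
Honors: Lincoln 309/444 = 69.6%, Hilltop 26/32 = 81.2% → Hilltop
Remedial: Lincoln 6/23 = 26.1%, Hilltop 136/368 = 37.0% → Hilltop
Overall: Lincoln 418/663 = 63.0%, Hilltop 292/599 = 48.7% → Lincoln
Hilltop wins each student group but Lincoln wins overall — the comparison reverses. Hilltop's students skew toward remedial, which has a lower base rate.

No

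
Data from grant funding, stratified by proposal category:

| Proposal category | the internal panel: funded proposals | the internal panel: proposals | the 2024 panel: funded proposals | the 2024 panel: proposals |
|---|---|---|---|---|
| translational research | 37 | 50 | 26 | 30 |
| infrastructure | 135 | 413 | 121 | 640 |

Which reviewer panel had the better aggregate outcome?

the internal panel

Translational research: the internal panel 37/50 = 74.0%, the 2024 panel 26/30 = 86.7% → the 2024 panel
Infrastructure: the internal panel 135/413 = 32.7%, the 2024 panel 121/640 = 18.9% → the internal panel
Overall: the internal panel 172/463 = 37.1%, the 2024 panel 147/670 = 21.9% → the internal panel
(Neither sweeps every proposal group, but the internal panel has the higher pooled rate.)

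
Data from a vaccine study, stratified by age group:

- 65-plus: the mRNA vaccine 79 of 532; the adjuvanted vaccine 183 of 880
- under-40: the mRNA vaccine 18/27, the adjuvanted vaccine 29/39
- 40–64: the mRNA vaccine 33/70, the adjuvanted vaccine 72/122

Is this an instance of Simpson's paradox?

No

65-plus: the mRNA vaccine 79/532 = 14.8%, the adjuvanted vaccine 183/880 = 20.8% → the adjuvanted vaccine
Under-40: the mRNA vaccine 18/27 = 66.7%, the adjuvanted vaccine 29/39 = 74.4% → the adjuvanted vaccine
40–64: the mRNA vaccine 33/70 = 47.1%, the adjuvanted vaccine 72/122 = 59.0% → the adjuvanted vaccine
Overall: the mRNA vaccine 130/629 = 20.7%, the adjuvanted vaccine 284/1041 = 27.3% → the adjuvanted vaccine
The adjuvanted vaccine wins overall and in every age group — no reversal.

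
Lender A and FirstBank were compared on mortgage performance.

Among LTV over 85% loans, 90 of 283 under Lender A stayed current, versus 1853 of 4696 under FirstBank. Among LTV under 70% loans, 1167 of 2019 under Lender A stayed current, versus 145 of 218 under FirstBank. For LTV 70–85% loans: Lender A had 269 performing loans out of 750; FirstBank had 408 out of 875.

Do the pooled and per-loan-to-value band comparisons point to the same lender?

LTV over 85%: Lender A 90/283 = 31.8%, FirstBank 1853/4696 = 39.5% → FirstBank
LTV under 70%: Lender A 1167/2019 = 57.8%, FirstBank 145/218 = 66.5% → FirstBank
LTV 70–85%: Lender A 269/750 = 35.9%, FirstBank 408/875 = 46.6% → FirstBank
Overall: Lender A 1526/3052 = 50.0%, FirstBank 2406/5789 = 41.6% → Lender A
FirstBank wins each loan-to-value group but Lender A wins overall — the comparison reverses. FirstBank's loans skew toward LTV over 85%, which has a lower base rate.

No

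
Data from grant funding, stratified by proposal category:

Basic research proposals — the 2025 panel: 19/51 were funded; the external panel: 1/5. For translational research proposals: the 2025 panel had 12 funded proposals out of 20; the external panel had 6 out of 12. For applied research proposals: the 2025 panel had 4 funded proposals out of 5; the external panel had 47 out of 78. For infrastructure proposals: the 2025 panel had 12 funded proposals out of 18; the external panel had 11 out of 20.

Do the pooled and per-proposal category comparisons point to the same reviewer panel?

Basic research: the 2025 panel 19/51 = 37.3%, the external panel 1/5 = 20.0% → the 2025 panel
Translational research: the 2025 panel 12/20 = 60.0%, the external panel 6/12 = 50.0% → the 2025 panel
Applied research: the 2025 panel 4/5 = 80.0%, the external panel 47/78 = 60.3% → the 2025 panel
Infrastructure: the 2025 panel 12/18 = 66.7%, the external panel 11/20 = 55.0% → the 2025 panel
Overall: the 2025 panel 47/94 = 50.0%, the external panel 65/115 = 56.5% → the external panel
The 2025 panel wins each proposal group but the external panel wins overall — the comparison reverses. The 2025 panel's proposals skew toward basic research, which has a lower base rate.

No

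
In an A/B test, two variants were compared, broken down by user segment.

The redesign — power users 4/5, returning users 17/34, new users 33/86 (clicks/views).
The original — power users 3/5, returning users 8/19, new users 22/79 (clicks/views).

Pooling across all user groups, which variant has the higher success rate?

the redesign

Power users: the redesign 4/5 = 80.0%, the original 3/5 = 60.0% → the redesign
Returning users: the redesign 17/34 = 50.0%, the original 8/19 = 42.1% → the redesign
New users: the redesign 33/86 = 38.4%, the original 22/79 = 27.8% → the redesign
Overall: the redesign 54/125 = 43.2%, the original 33/103 = 32.0% → the redesign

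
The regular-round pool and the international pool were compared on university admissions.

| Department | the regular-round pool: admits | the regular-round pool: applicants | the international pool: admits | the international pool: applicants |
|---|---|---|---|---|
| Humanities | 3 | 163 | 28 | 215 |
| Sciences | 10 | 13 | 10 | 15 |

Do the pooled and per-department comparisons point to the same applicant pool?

Humanities: the regular-round pool 3/163 = 1.8%, the international pool 28/215 = 13.0% → the international pool
Sciences: the regular-round pool 10/13 = 76.9%, the international pool 10/15 = 66.7% → the regular-round pool
Overall: the regular-round pool 13/176 = 7.4%, the international pool 38/230 = 16.5% → the international pool
Neither sweeps: the regular-round pool wins 1 of 2 groups, the international pool wins 1. The international pool wins overall but not every group — no Simpson reversal.

No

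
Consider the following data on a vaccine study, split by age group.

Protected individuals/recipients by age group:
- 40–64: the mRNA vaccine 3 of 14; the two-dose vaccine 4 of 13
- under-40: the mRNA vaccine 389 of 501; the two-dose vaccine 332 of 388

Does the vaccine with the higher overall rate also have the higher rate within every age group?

40–64: the mRNA vaccine 3/14 = 21.4%, the two-dose vaccine 4/13 = 30.8% → the two-dose vaccine
Under-40: the mRNA vaccine 389/501 = 77.6%, the two-dose vaccine 332/388 = 85.6% → the two-dose vaccine
Overall: the mRNA vaccine 392/515 = 76.1%, the two-dose vaccine 336/401 = 83.8% → the two-dose vaccine
The two-dose vaccine wins overall and in every age group — no reversal.

Yes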